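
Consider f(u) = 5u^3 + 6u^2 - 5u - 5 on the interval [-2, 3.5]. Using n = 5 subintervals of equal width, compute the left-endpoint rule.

88.33

Δu = (3.5 − (-2))/5 = 1.1.
Left endpoints: -2, -0.9, 0.2, 1.3, 2.4.
f(-2) = -11, f(-0.9) = 0.715, f(0.2) = -5.72, f(1.3) = 9.625, f(2.4) = 86.68.
Sum = Δu · [f(-2) + f(-0.9) + f(0.2) + f(1.3) + f(2.4)].
Sum = 88.33.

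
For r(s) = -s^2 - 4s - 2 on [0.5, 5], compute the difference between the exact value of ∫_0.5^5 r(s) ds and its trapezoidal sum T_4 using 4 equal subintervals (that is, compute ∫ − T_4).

Exact integral: ∫_0.5^5 r(s) ds = -100.125.
T_4 = -101.07421875.
Error = -100.125 − (-101.07421875) = 0.94921875.

0.94921875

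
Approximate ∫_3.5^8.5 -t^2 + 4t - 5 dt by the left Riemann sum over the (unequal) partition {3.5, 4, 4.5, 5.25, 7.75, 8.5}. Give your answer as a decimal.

-64.015625

Subinterval widths: 0.5, 0.5, 0.75, 2.5, 0.75.
Left endpoints: 3.5, 4, 4.5, 5.25, 7.75.
f(3.5) = -3.25, f(4) = -5, f(4.5) = -7.25, f(5.25) = -11.5625, f(7.75) = -34.0625.
Sum = Σ Δt_i · f(t_i).
Sum = -64.015625.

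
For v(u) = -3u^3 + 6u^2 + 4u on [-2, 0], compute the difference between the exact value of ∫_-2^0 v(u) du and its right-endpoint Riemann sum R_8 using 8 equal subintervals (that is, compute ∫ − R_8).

Exact integral: ∫_-2^0 v(u) du = 20.
R_8 = 15.3125.
Error = 20 − 15.3125 = 4.6875.

4.6875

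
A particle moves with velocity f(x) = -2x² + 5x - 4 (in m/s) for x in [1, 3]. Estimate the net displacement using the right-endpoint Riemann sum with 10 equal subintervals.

Δx = (3 − 1)/10 = 0.2.
Right endpoints: 1.2, 1.4, 1.6, 1.8, 2, 2.2, 2.4, 2.6, 2.8, 3.
f(1.2) = -0.88, f(1.4) = -0.92, f(1.6) = -1.12, f(1.8) = -1.48, f(2) = -2, f(2.2) = -2.68, f(2.4) = -3.52, f(2.6) = -4.52, f(2.8) = -5.68, f(3) = -7.
Sum = Δx · [f(1.2) + f(1.4) + f(1.6) + ...].
Sum = -5.96.

-5.96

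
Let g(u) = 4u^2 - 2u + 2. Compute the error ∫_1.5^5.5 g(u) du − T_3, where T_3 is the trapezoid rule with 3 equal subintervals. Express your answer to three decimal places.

-4.741

Exact integral: ∫_1.5^5.5 g(u) du ≈ 197.33333.
T_3 ≈ 202.07407.
Error ≈ 197.33333 − 202.07407 ≈ -4.741.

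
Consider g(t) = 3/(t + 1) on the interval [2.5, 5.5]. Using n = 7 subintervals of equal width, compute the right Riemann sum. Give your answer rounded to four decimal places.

Δt = (5.5 − 2.5)/7 = 3/7.
Right endpoints: 41/14, 47/14, 53/14, 59/14, 65/14, 71/14, 5.5.
g(41/14) = 42/55, g(47/14) = 42/61, g(53/14) = 42/67, g(59/14) = 42/73, g(65/14) = 42/79, g(71/14) = 42/85, g(5.5) = 6/13.
Sum = Δt · [g(41/14) + g(47/14) + g(53/14) + ...].
Sum ≈ 1.7750.

1.7750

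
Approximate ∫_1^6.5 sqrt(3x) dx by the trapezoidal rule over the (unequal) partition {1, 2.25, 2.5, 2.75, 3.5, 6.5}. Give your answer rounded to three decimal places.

17.851

Subinterval widths: 1.25, 0.25, 0.25, 0.75, 3.
f(1) ≈ 1.732, f(2.25) ≈ 2.598, f(2.5) ≈ 2.739, f(2.75) ≈ 2.872, f(3.5) ≈ 3.240, f(6.5) ≈ 4.416.
On each subinterval the trapezoid contributes (Δx_i/2)·[f(x_{i-1}) + f(x_i)].
Sum ≈ 17.851.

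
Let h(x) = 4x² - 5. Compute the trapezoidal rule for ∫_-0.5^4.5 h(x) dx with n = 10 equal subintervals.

97.5

Δx = (4.5 − (-0.5))/10 = 0.5.
h(-0.5) = -4, h(0) = -5, h(0.5) = -4, h(1) = -1, h(1.5) = 4, h(2) = 11, h(2.5) = 20, h(3) = 31, h(3.5) = 44, h(4) = 59, h(4.5) = 76.
T_10 = (Δx/2)·[h(x_0) + 2h(x_1) + ... + 2h(x_{9}) + h(x_10)].
Sum = 97.5.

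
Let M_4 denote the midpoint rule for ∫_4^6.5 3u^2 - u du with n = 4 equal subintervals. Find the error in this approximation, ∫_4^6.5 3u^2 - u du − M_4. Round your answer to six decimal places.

Exact integral: ∫_4^6.5 f(u) du = 197.5.
M_4 ≈ 197.25585938.
Error ≈ 197.5 − 197.25585938 ≈ 0.244141.

0.244141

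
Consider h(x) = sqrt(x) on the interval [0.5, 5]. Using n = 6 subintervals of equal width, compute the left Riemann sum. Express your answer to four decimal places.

6.6225

Δx = (5 − 0.5)/6 = 0.75.
Left endpoints: 0.5, 1.25, 2, 2.75, 3.5, 4.25.
h(0.5) ≈ 0.7071, h(1.25) ≈ 1.1180, h(2) ≈ 1.4142, h(2.75) ≈ 1.6583, h(3.5) ≈ 1.8708, h(4.25) ≈ 2.0616.
Sum = Δx · [h(0.5) + h(1.25) + h(2) + ...].
Sum ≈ 6.6225.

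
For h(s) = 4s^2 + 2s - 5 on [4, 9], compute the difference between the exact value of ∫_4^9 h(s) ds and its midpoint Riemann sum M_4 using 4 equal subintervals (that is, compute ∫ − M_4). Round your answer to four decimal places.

2.6042

Exact integral: ∫_4^9 h(s) ds ≈ 926.666667.
M_4 = 924.0625.
Error ≈ 926.666667 − 924.0625 ≈ 2.6042.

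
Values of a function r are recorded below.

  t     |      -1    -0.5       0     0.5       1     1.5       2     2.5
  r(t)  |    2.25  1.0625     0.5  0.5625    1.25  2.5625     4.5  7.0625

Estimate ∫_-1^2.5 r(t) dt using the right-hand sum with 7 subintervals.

8.75

Δt = 0.5.
Sum = 0.5·[1.0625 + 0.5 + 0.5625 + 1.25 + 2.5625 + 4.5 + 7.0625] = 8.75.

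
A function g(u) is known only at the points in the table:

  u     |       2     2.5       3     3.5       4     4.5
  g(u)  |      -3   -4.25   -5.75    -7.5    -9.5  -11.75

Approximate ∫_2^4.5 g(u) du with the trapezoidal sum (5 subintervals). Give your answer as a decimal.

-17.1875

Δu = 0.5.
T_5 = (0.5/2)·[(-3) + 2·(-4.25) + 2·(-5.75) + 2·(-7.5) + 2·(-9.5) + (-11.75)] = -17.1875.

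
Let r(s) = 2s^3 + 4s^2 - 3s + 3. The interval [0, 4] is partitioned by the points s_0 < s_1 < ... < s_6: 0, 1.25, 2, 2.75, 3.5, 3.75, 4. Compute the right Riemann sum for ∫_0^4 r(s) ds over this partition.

Subinterval widths: 1.25, 0.75, 0.75, 0.75, 0.25, 0.25.
Right endpoints: 1.25, 2, 2.75, 3.5, 3.75, 4.
r(1.25) = 9.40625, r(2) = 29, r(2.75) = 66.59375, r(3.5) = 127.25, r(3.75) = 153.46875, r(4) = 183.
Sum = Σ Δs_i · r(s_i).
Sum = 263.0078125.

263.0078125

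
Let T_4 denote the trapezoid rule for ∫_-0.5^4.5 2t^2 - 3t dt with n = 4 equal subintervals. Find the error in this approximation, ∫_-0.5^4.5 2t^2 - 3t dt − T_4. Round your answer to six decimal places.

-2.604167

Exact integral: ∫_-0.5^4.5 f(t) dt ≈ 30.83333333.
T_4 = 33.4375.
Error ≈ 30.83333333 − 33.4375 ≈ -2.604167.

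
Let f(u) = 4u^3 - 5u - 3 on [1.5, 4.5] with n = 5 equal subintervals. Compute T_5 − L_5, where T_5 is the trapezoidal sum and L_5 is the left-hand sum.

100.8

T_5 = 357.48.
L_5 = 256.68.
T_5 − L_5 = 100.8.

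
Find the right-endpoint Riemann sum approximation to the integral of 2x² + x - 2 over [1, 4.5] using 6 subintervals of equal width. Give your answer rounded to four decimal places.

75.3553

Δx = (4.5 − 1)/6 = 7/12.
Right endpoints: 19/12, 13/6, 2.75, 10/3, 47/12, 4.5.
f(19/12) = 331/72, f(13/6) = 86/9, f(2.75) = 15.875, f(10/3) = 212/9, f(47/12) = 2347/72, f(4.5) = 43.
Sum = Δx · [f(19/12) + f(13/6) + f(2.75) + ...].
Sum ≈ 75.3553.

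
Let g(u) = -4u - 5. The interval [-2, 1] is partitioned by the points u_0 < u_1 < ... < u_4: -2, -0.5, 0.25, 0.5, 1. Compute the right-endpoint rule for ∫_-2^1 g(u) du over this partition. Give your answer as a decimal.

Subinterval widths: 1.5, 0.75, 0.25, 0.5.
Right endpoints: -0.5, 0.25, 0.5, 1.
g(-0.5) = -3, g(0.25) = -6, g(0.5) = -7, g(1) = -9.
Sum = Σ Δu_i · g(u_i).
Sum = -15.25.

-15.25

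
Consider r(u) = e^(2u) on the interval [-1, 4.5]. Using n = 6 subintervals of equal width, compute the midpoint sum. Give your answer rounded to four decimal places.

Δu = (4.5 − (-1))/6 = 11/12.
Midpoints: -13/24, 0.375, 31/24, 53/24, 3.125, 97/24.
r(-13/24) ≈ 0.3385, r(0.375) ≈ 2.1170, r(31/24) ≈ 13.2412, r(53/24) ≈ 82.8198, r(3.125) ≈ 518.0128, r(97/24) ≈ 3240.0153.
Sum = Δu · [r(-13/24) + r(0.375) + r(31/24) + ...].
Sum ≈ 3535.1658.

3535.1658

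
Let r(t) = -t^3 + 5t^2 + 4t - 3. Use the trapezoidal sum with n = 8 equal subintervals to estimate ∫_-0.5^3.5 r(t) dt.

46.25

Δt = (3.5 − (-0.5))/8 = 0.5.
r(-0.5) = -3.625, r(0) = -3, r(0.5) = 0.125, r(1) = 5, r(1.5) = 10.875, r(2) = 17, r(2.5) = 22.625, r(3) = 27, r(3.5) = 29.375.
T_8 = (Δt/2)·[r(t_0) + 2r(t_1) + ... + 2r(t_{7}) + r(t_8)].
Sum = 46.25.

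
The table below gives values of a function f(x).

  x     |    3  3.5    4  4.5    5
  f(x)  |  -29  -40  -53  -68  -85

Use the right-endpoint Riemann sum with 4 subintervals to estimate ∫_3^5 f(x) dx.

Δx = 0.5.
Sum = 0.5·[(-40) + (-53) + (-68) + (-85)] = -123.

-123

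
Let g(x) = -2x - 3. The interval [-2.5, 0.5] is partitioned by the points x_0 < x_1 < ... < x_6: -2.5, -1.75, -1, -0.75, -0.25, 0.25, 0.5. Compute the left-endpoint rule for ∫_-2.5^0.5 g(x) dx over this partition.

-1.25

Subinterval widths: 0.75, 0.75, 0.25, 0.5, 0.5, 0.25.
Left endpoints: -2.5, -1.75, -1, -0.75, -0.25, 0.25.
g(-2.5) = 2, g(-1.75) = 0.5, g(-1) = -1, g(-0.75) = -1.5, g(-0.25) = -2.5, g(0.25) = -3.5.
Sum = Σ Δx_i · g(x_i).
Sum = -1.25.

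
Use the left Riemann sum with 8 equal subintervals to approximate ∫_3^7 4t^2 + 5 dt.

402

Δt = (7 − 3)/8 = 0.5.
Left endpoints: 3, 3.5, 4, 4.5, 5, 5.5, 6, 6.5.
f(3) = 41, f(3.5) = 54, f(4) = 69, f(4.5) = 86, f(5) = 105, f(5.5) = 126, f(6) = 149, f(6.5) = 174.
Sum = Δt · [f(3) + f(3.5) + f(4) + ...].
Sum = 402.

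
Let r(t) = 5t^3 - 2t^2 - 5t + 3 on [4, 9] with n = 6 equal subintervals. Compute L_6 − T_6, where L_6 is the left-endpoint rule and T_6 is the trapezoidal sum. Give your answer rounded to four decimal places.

L_6 ≈ 6024.849537.
T_6 ≈ 7345.682870.
L_6 − T_6 ≈ -1320.8333.

-1320.8333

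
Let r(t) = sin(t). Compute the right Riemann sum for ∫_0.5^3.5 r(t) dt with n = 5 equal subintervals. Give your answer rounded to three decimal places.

1.510

Δt = (3.5 − 0.5)/5 = 0.6.
Right endpoints: 1.1, 1.7, 2.3, 2.9, 3.5.
r(1.1) ≈ 0.891, r(1.7) ≈ 0.992, r(2.3) ≈ 0.746, r(2.9) ≈ 0.239, r(3.5) ≈ -0.351.
Sum = Δt · [r(1.1) + r(1.7) + r(2.3) + r(2.9) + r(3.5)].
Sum ≈ 1.510.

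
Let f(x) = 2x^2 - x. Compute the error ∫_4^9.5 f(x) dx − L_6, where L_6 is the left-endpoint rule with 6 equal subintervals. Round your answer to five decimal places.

Exact integral: ∫_4^9.5 f(x) dx ≈ 491.7916667.
L_6 ≈ 427.7905093.
Error ≈ 491.7916667 − 427.7905093 ≈ 64.00116.

64.00116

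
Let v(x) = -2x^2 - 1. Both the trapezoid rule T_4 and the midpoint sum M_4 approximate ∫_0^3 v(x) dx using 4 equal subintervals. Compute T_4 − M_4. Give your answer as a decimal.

-0.84375

T_4 = -21.5625.
M_4 = -20.71875.
T_4 − M_4 = -0.84375.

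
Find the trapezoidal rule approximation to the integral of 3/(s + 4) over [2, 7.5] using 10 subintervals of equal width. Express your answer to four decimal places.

Δs = (7.5 − 2)/10 = 0.55.
f(2) = 0.5, f(2.55) = 60/131, f(3.1) = 30/71, f(3.65) = 20/51, f(4.2) = 15/41, f(4.75) = 12/35, f(5.3) = 10/31, f(5.85) = 60/197, f(6.4) = 15/52, f(6.95) = 20/73, f(7.5) = 6/23.
T_10 = (Δs/2)·[f(s_0) + 2f(s_1) + ... + 2f(s_{9}) + f(s_10)].
Sum ≈ 1.9533.

1.9533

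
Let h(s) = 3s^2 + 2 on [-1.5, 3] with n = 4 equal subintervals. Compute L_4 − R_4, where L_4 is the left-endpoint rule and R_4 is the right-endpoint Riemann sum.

L_4 = 30.83203125.
R_4 = 53.61328125.
L_4 − R_4 = -22.78125.

-22.78125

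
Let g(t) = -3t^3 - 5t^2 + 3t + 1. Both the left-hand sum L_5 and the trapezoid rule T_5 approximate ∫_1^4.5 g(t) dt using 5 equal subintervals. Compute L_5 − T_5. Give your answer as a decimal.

L_5 = -308.49.
T_5 = -433.13375.
L_5 − T_5 = 124.64375.

124.64375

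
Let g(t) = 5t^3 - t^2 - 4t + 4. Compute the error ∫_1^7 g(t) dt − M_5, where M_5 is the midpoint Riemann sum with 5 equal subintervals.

Exact integral: ∫_1^7 g(t) dt = 2814.
M_5 = 2771.52.
Error = 2814 − 2771.52 = 42.48.

42.48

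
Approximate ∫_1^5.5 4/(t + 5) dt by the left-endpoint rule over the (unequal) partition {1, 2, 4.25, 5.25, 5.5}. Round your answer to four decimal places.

2.4824

Subinterval widths: 1, 2.25, 1, 0.25.
Left endpoints: 1, 2, 4.25, 5.25.
f(1) = 2/3, f(2) = 4/7, f(4.25) = 16/37, f(5.25) = 16/41.
Sum = Σ Δt_i · f(t_i).
Sum ≈ 2.4824.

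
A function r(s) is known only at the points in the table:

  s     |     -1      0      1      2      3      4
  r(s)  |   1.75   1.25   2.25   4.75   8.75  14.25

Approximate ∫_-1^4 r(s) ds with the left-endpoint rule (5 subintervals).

18.75

Δs = 1.
Sum = 1·[1.75 + 1.25 + 2.25 + 4.75 + 8.75] = 18.75.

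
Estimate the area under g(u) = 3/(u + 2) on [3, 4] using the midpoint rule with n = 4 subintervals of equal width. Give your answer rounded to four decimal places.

0.5469

Δu = (4 − 3)/4 = 0.25.
Midpoints: 3.125, 3.375, 3.625, 3.875.
g(3.125) = 24/41, g(3.375) = 24/43, g(3.625) = 8/15, g(3.875) = 24/47.
Sum = Δu · [g(3.125) + g(3.375) + g(3.625) + g(3.875)].
Sum ≈ 0.5469.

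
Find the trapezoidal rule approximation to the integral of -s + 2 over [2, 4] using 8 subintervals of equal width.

-2

Δs = (4 − 2)/8 = 0.25.
f(2) = 0, f(2.25) = -0.25, f(2.5) = -0.5, f(2.75) = -0.75, f(3) = -1, f(3.25) = -1.25, f(3.5) = -1.5, f(3.75) = -1.75, f(4) = -2.
T_8 = (Δs/2)·[f(s_0) + 2f(s_1) + ... + 2f(s_{7}) + f(s_8)].
Sum = -2.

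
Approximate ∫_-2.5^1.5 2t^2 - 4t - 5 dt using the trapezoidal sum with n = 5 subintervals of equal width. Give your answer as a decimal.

Δt = (1.5 − (-2.5))/5 = 0.8.
f(-2.5) = 17.5, f(-1.7) = 7.58, f(-0.9) = 0.22, f(-0.1) = -4.58, f(0.7) = -6.82, f(1.5) = -6.5.
T_5 = (Δt/2)·[f(t_0) + 2f(t_1) + ... + 2f(t_{4}) + f(t_5)].
Sum = 1.52.

1.52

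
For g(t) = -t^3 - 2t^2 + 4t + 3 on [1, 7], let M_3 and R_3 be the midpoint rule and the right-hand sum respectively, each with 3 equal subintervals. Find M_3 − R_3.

498

M_3 = -686.
R_3 = -1184.
M_3 − R_3 = 498.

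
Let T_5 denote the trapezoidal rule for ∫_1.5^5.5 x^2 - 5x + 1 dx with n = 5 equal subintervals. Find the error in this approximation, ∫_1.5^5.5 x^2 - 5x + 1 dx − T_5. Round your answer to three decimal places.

-0.427

Exact integral: ∫_1.5^5.5 f(x) dx ≈ -11.66667.
T_5 = -11.24.
Error ≈ -11.66667 − (-11.24) ≈ -0.427.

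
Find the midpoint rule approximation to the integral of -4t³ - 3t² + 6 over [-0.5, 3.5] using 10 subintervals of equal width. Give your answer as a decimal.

-167.88

Δt = (3.5 − (-0.5))/10 = 0.4.
Midpoints: -0.3, 0.1, 0.5, 0.9, 1.3, 1.7, 2.1, 2.5, 2.9, 3.3.
f(-0.3) = 5.838, f(0.1) = 5.966, f(0.5) = 4.75, f(0.9) = 0.654, f(1.3) = -7.858, f(1.7) = -22.322, f(2.1) = -44.274, f(2.5) = -75.25, f(2.9) = -116.786, f(3.3) = -170.418.
Sum = Δt · [f(-0.3) + f(0.1) + f(0.5) + ...].
Sum = -167.88.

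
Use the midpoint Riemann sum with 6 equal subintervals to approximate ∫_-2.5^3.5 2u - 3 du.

Δu = (3.5 − (-2.5))/6 = 1.
Midpoints: -2, -1, 0, 1, 2, 3.
f(-2) = -7, f(-1) = -5, f(0) = -3, f(1) = -1, f(2) = 1, f(3) = 3.
Sum = Δu · [f(-2) + f(-1) + f(0) + ...].
Sum = -12.

-12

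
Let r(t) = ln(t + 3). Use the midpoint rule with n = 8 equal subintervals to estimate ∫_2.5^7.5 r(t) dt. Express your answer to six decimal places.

Δt = (7.5 − 2.5)/8 = 0.625.
Midpoints: 2.8125, 3.4375, 4.0625, 4.6875, 5.3125, 5.9375, 6.5625, 7.1875.
r(2.8125) ≈ 1.760011, r(3.4375) ≈ 1.862140, r(4.0625) ≈ 1.954799, r(4.6875) ≈ 2.039596, r(5.3125) ≈ 2.117760, r(5.9375) ≈ 2.190256, r(6.5625) ≈ 2.257849, r(7.1875) ≈ 2.321161.
Sum = Δt · [r(2.8125) + r(3.4375) + r(4.0625) + ...].
Sum ≈ 10.314733.

10.314733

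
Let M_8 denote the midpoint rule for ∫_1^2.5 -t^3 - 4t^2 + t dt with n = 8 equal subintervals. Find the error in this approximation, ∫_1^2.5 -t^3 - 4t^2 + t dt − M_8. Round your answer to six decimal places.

Exact integral: ∫_1^2.5 f(t) dt = -26.390625.
M_8 ≈ -26.34997559.
Error ≈ -26.390625 − (-26.34997559) ≈ -0.040649.

-0.040649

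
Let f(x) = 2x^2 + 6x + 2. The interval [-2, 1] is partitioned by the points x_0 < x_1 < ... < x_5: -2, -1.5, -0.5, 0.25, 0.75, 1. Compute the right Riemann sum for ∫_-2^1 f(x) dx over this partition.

Subinterval widths: 0.5, 1, 0.75, 0.5, 0.25.
Right endpoints: -1.5, -0.5, 0.25, 0.75, 1.
f(-1.5) = -2.5, f(-0.5) = -0.5, f(0.25) = 3.625, f(0.75) = 7.625, f(1) = 10.
Sum = Σ Δx_i · f(x_i).
Sum = 7.28125.

7.28125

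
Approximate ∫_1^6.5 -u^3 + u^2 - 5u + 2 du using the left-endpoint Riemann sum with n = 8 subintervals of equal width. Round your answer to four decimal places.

-362.0413

Δu = (6.5 − 1)/8 = 0.6875.
Left endpoints: 1, 1.6875, 2.375, 3.0625, 3.75, 4.4375, 5.125, 5.8125.
f(1) = -3, f(1.6875) = -34387/4096, f(2.375) = -9027/512, f(3.0625) = -133761/4096, f(3.75) = -55.421875, f(4.4375) = -359943/4096, f(5.125) = -67569/512, f(5.8125) = -776821/4096.
Sum = Δu · [f(1) + f(1.6875) + f(2.375) + ...].
Sum ≈ -362.0413.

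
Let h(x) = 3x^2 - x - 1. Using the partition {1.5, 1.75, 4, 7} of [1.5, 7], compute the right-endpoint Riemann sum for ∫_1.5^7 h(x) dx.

Subinterval widths: 0.25, 2.25, 3.
Right endpoints: 1.75, 4, 7.
h(1.75) = 6.4375, h(4) = 43, h(7) = 139.
Sum = Σ Δx_i · h(x_i).
Sum = 515.359375.

515.359375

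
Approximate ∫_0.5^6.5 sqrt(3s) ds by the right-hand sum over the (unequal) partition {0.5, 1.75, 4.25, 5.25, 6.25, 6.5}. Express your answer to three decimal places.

21.194

Subinterval widths: 1.25, 2.5, 1, 1, 0.25.
Right endpoints: 1.75, 4.25, 5.25, 6.25, 6.5.
f(1.75) ≈ 2.291, f(4.25) ≈ 3.571, f(5.25) ≈ 3.969, f(6.25) ≈ 4.330, f(6.5) ≈ 4.416.
Sum = Σ Δs_i · f(s_i).
Sum ≈ 21.194.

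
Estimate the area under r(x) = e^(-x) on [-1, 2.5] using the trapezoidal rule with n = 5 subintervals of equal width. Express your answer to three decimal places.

2.743

Δx = (2.5 − (-1))/5 = 0.7.
r(-1) ≈ 2.718, r(-0.3) ≈ 1.350, r(0.4) ≈ 0.670, r(1.1) ≈ 0.333, r(1.8) ≈ 0.165, r(2.5) ≈ 0.082.
T_5 = (Δx/2)·[r(x_0) + 2r(x_1) + ... + 2r(x_{4}) + r(x_5)].
Sum ≈ 2.743.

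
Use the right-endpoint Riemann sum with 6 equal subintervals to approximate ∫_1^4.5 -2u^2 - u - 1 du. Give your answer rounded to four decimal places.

Δu = (4.5 − 1)/6 = 7/12.
Right endpoints: 19/12, 13/6, 2.75, 10/3, 47/12, 4.5.
f(19/12) = -547/72, f(13/6) = -113/9, f(2.75) = -18.875, f(10/3) = -239/9, f(47/12) = -2563/72, f(4.5) = -46.
Sum = Δu · [f(19/12) + f(13/6) + f(2.75) + ...].
Sum ≈ -85.8553.

-85.8553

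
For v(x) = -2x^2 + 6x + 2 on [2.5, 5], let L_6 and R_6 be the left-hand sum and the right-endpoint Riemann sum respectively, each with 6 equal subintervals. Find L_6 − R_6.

9.375

L_6 ≈ -7.123843.
R_6 ≈ -16.498843.
L_6 − R_6 = 9.375.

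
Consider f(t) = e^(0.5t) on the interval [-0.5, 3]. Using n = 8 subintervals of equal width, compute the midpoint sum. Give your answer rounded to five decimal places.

7.39103

Δt = (3 − (-0.5))/8 = 0.4375.
Midpoints: -0.28125, 0.15625, 0.59375, 1.03125, 1.46875, 1.90625, 2.34375, 2.78125.
f(-0.28125) ≈ 0.86882, f(0.15625) ≈ 1.08126, f(0.59375) ≈ 1.34565, f(1.03125) ≈ 1.67468, f(1.46875) ≈ 2.08418, f(1.90625) ≈ 2.59380, f(2.34375) ≈ 3.22804, f(2.78125) ≈ 4.01736.
Sum = Δt · [f(-0.28125) + f(0.15625) + f(0.59375) + ...].
Sum ≈ 7.39103.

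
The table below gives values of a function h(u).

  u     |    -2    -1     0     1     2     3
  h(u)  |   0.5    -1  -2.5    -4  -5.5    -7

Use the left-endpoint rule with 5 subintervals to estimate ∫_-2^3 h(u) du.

Δu = 1.
Sum = 1·[0.5 + (-1) + (-2.5) + (-4) + (-5.5)] = -12.5.

-12.5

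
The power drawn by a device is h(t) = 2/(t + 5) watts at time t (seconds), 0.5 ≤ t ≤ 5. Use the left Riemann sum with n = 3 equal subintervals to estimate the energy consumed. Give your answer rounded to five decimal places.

Δt = (5 − 0.5)/3 = 1.5.
Left endpoints: 0.5, 2, 3.5.
h(0.5) = 4/11, h(2) = 2/7, h(3.5) = 4/17.
Sum = Δt · [h(0.5) + h(2) + h(3.5)].
Sum ≈ 1.32697.

1.32697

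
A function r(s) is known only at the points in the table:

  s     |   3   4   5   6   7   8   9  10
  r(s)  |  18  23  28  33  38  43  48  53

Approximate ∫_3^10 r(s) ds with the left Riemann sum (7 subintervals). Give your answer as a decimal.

231

Δs = 1.
Sum = 1·[18 + 23 + 28 + 33 + 38 + 43 + 48] = 231.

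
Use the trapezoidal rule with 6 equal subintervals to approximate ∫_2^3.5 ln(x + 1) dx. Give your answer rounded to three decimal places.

Δx = (3.5 − 2)/6 = 0.25.
f(2) ≈ 1.099, f(2.25) ≈ 1.179, f(2.5) ≈ 1.253, f(2.75) ≈ 1.322, f(3) ≈ 1.386, f(3.25) ≈ 1.447, f(3.5) ≈ 1.504.
T_6 = (Δx/2)·[f(x_0) + 2f(x_1) + ... + 2f(x_{5}) + f(x_6)].
Sum ≈ 1.972.

1.972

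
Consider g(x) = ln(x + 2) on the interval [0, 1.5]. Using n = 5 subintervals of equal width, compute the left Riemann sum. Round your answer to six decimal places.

Δx = (1.5 − 0)/5 = 0.3.
Left endpoints: 0, 0.3, 0.6, 0.9, 1.2.
g(0) ≈ 0.693147, g(0.3) ≈ 0.832909, g(0.6) ≈ 0.955511, g(0.9) ≈ 1.064711, g(1.2) ≈ 1.163151.
Sum = Δx · [g(0) + g(0.3) + g(0.6) + g(0.9) + g(1.2)].
Sum ≈ 1.412829.

1.412829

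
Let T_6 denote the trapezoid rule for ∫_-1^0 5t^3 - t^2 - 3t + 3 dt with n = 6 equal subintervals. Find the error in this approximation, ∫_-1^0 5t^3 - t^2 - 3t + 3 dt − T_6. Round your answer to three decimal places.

0.039

Exact integral: ∫_-1^0 f(t) dt ≈ 2.91667.
T_6 ≈ 2.87731.
Error ≈ 2.91667 − 2.87731 ≈ 0.039.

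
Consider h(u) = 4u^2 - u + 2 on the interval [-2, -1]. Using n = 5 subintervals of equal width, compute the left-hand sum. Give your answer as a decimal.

Δu = (-1 − (-2))/5 = 0.2.
Left endpoints: -2, -1.8, -1.6, -1.4, -1.2.
h(-2) = 20, h(-1.8) = 16.76, h(-1.6) = 13.84, h(-1.4) = 11.24, h(-1.2) = 8.96.
Sum = Δu · [h(-2) + h(-1.8) + h(-1.6) + h(-1.4) + h(-1.2)].
Sum = 14.16.

14.16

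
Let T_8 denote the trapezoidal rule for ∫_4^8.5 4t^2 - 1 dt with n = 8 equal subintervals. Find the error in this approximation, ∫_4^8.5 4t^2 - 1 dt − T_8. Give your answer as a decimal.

-0.94921875

Exact integral: ∫_4^8.5 f(t) dt = 729.
T_8 = 729.94921875.
Error = 729 − 729.94921875 = -0.94921875.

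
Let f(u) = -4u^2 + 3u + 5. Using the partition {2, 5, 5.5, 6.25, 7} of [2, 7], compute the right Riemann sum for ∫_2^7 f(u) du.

Subinterval widths: 3, 0.5, 0.75, 0.75.
Right endpoints: 5, 5.5, 6.25, 7.
f(5) = -80, f(5.5) = -99.5, f(6.25) = -132.5, f(7) = -170.
Sum = Σ Δu_i · f(u_i).
Sum = -516.625.

-516.625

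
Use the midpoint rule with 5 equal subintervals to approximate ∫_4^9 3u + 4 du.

117.5

Δu = (9 − 4)/5 = 1.
Midpoints: 4.5, 5.5, 6.5, 7.5, 8.5.
f(4.5) = 17.5, f(5.5) = 20.5, f(6.5) = 23.5, f(7.5) = 26.5, f(8.5) = 29.5.
Sum = Δu · [f(4.5) + f(5.5) + f(6.5) + f(7.5) + f(8.5)].
Sum = 117.5.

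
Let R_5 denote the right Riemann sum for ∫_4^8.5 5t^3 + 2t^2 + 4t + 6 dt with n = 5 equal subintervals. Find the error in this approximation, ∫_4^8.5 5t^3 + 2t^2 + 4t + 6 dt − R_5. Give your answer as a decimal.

-1354.674375

Exact integral: ∫_4^8.5 f(t) dt = 6711.328125.
R_5 = 8066.0025.
Error = 6711.328125 − 8066.0025 = -1354.674375.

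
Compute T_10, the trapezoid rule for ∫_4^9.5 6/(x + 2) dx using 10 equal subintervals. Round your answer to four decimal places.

Δx = (9.5 − 4)/10 = 0.55.
f(4) = 1, f(4.55) = 120/131, f(5.1) = 60/71, f(5.65) = 40/51, f(6.2) = 30/41, f(6.75) = 24/35, f(7.3) = 20/31, f(7.85) = 120/197, f(8.4) = 15/26, f(8.95) = 40/73, f(9.5) = 12/23.
T_10 = (Δx/2)·[f(x_0) + 2f(x_1) + ... + 2f(x_{9}) + f(x_10)].
Sum ≈ 3.9066.

3.9066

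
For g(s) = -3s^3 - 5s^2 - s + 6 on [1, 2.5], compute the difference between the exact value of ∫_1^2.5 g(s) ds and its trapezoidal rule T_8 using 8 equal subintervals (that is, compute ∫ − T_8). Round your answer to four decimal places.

Exact integral: ∫_1^2.5 g(s) ds = -46.546875.
T_8 ≈ -46.729248.
Error ≈ -46.546875 − (-46.729248) ≈ 0.1824.

0.1824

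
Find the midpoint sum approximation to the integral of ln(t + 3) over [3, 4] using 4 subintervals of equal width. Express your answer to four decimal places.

Δt = (4 − 3)/4 = 0.25.
Midpoints: 3.125, 3.375, 3.625, 3.875.
f(3.125) ≈ 1.8124, f(3.375) ≈ 1.8524, f(3.625) ≈ 1.8909, f(3.875) ≈ 1.9279.
Sum = Δt · [f(3.125) + f(3.375) + f(3.625) + f(3.875)].
Sum ≈ 1.8709.

1.8709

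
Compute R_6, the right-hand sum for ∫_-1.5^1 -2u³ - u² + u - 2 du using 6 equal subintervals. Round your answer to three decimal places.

Δu = (1 − (-1.5))/6 = 5/12.
Right endpoints: -13/12, -2/3, -0.25, 1/6, 7/12, 1.
f(-13/12) = -1481/864, f(-2/3) = -68/27, f(-0.25) = -2.28125, f(1/6) = -101/54, f(7/12) = -1861/864, f(1) = -4.
Sum = Δu · [f(-13/12) + f(-2/3) + f(-0.25) + ...].
Sum ≈ -6.058.

-6.058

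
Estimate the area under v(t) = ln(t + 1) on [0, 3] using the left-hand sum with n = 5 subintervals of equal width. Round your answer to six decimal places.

Δt = (3 − 0)/5 = 0.6.
Left endpoints: 0, 0.6, 1.2, 1.8, 2.4.
v(0) ≈ 0.000000, v(0.6) ≈ 0.470004, v(1.2) ≈ 0.788457, v(1.8) ≈ 1.029619, v(2.4) ≈ 1.223775.
Sum = Δt · [v(0) + v(0.6) + v(1.2) + v(1.8) + v(2.4)].
Sum ≈ 2.107114.

2.107114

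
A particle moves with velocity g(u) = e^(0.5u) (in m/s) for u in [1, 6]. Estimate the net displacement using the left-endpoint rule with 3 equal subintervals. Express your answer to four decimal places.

23.6192

Δu = (6 − 1)/3 = 5/3.
Left endpoints: 1, 8/3, 13/3.
g(1) ≈ 1.6487, g(8/3) ≈ 3.7937, g(13/3) ≈ 8.7291.
Sum = Δu · [g(1) + g(8/3) + g(13/3)].
Sum ≈ 23.6192.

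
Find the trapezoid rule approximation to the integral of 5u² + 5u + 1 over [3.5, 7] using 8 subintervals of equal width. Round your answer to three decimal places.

596.142

Δu = (7 − 3.5)/8 = 0.4375.
f(3.5) = 79.75, f(3.9375) = 98.20703125, f(4.375) = 118.578125, f(4.8125) = 140.86328125, f(5.25) = 165.0625, f(5.6875) = 191.17578125, f(6.125) = 219.203125, f(6.5625) = 249.14453125, f(7) = 281.
T_8 = (Δu/2)·[f(u_0) + 2f(u_1) + ... + 2f(u_{7}) + f(u_8)].
Sum ≈ 596.142.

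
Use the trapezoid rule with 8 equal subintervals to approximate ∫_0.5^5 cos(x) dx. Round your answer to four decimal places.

-1.4002

Δx = (5 − 0.5)/8 = 0.5625.
f(0.5) ≈ 0.8776, f(1.0625) ≈ 0.4867, f(1.625) ≈ -0.0542, f(2.1875) ≈ -0.5783, f(2.75) ≈ -0.9243, f(3.3125) ≈ -0.9854, f(3.875) ≈ -0.7429, f(4.4375) ≈ -0.2714, f(5) ≈ 0.2837.
T_8 = (Δx/2)·[f(x_0) + 2f(x_1) + ... + 2f(x_{7}) + f(x_8)].
Sum ≈ -1.4002.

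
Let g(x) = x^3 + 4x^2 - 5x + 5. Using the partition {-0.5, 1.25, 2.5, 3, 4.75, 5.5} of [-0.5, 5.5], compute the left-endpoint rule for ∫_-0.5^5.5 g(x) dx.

266.6640625

Subinterval widths: 1.75, 1.25, 0.5, 1.75, 0.75.
Left endpoints: -0.5, 1.25, 2.5, 3, 4.75.
g(-0.5) = 8.375, g(1.25) = 6.953125, g(2.5) = 33.125, g(3) = 53, g(4.75) = 178.671875.
Sum = Σ Δx_i · g(x_i).
Sum = 266.6640625.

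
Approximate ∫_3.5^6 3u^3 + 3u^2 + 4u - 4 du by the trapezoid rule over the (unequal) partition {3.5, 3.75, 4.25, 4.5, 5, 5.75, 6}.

Subinterval widths: 0.25, 0.5, 0.25, 0.5, 0.75, 0.25.
f(3.5) = 175.375, f(3.75) = 211.390625, f(4.25) = 297.484375, f(4.5) = 348.125, f(5) = 466, f(5.75) = 688.515625, f(6) = 776.
On each subinterval the trapezoid contributes (Δu_i/2)·[f(u_{i-1}) + f(u_i)].
Sum = 1075.8046875.

1075.8046875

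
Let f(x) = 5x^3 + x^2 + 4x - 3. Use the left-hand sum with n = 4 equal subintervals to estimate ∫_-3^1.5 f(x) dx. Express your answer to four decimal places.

Δx = (1.5 − (-3))/4 = 1.125.
Left endpoints: -3, -1.875, -0.75, 0.375.
f(-3) = -141, f(-1.875) = -20451/512, f(-0.75) = -7.546875, f(0.375) = -561/512.
Sum = Δx · [f(-3) + f(-1.875) + f(-0.75) + f(0.375)].
Sum ≈ -213.2842.

-213.2842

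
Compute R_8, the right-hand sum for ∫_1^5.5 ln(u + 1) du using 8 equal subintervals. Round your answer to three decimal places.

Δu = (5.5 − 1)/8 = 0.5625.
Right endpoints: 1.5625, 2.125, 2.6875, 3.25, 3.8125, 4.375, 4.9375, 5.5.
f(1.5625) ≈ 0.941, f(2.125) ≈ 1.139, f(2.6875) ≈ 1.305, f(3.25) ≈ 1.447, f(3.8125) ≈ 1.571, f(4.375) ≈ 1.682, f(4.9375) ≈ 1.781, f(5.5) ≈ 1.872.
Sum = Δu · [f(1.5625) + f(2.125) + f(2.6875) + ...].
Sum ≈ 6.603.

6.603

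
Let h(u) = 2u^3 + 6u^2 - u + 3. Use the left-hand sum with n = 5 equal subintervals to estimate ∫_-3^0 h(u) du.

27.36

Δu = (0 − (-3))/5 = 0.6.
Left endpoints: -3, -2.4, -1.8, -1.2, -0.6.
h(-3) = 6, h(-2.4) = 12.312, h(-1.8) = 12.576, h(-1.2) = 9.384, h(-0.6) = 5.328.
Sum = Δu · [h(-3) + h(-2.4) + h(-1.8) + h(-1.2) + h(-0.6)].
Sum = 27.36.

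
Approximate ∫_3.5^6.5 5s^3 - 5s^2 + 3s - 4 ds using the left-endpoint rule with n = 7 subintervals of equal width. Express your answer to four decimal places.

Δs = (6.5 − 3.5)/7 = 3/7.
Left endpoints: 3.5, 55/14, 61/14, 67/14, 73/14, 79/14, 85/14.
f(3.5) = 159.625, f(55/14) = 641489/2744, f(61/14) = 899327/2744, f(67/14) = 1218005/2744, f(73/14) = 1604003/2744, f(79/14) = 2063801/2744, f(85/14) = 2603879/2744.
Sum = Δs · [f(3.5) + f(55/14) + f(61/14) + ...].
Sum ≈ 1478.8393.

1478.8393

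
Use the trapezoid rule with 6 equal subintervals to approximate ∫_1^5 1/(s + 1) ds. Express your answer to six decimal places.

Δs = (5 − 1)/6 = 2/3.
f(1) = 0.5, f(5/3) = 0.375, f(7/3) = 0.3, f(3) = 0.25, f(11/3) = 3/14, f(13/3) = 0.1875, f(5) = 1/6.
T_6 = (Δs/2)·[f(s_0) + 2f(s_1) + ... + 2f(s_{5}) + f(s_6)].
Sum ≈ 1.106746.

1.106746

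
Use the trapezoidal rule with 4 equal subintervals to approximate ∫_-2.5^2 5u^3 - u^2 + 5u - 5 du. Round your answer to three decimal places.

Δu = (2 − (-2.5))/4 = 1.125.
f(-2.5) = -101.875, f(-1.375) = -13703/512, f(-0.25) = -6.390625, f(0.875) = 1003/512, f(2) = 41.
T_4 = (Δu/2)·[f(u_0) + 2f(u_1) + 2f(u_2) + 2f(u_3) + f(u_4)].
Sum ≈ -69.337.

-69.337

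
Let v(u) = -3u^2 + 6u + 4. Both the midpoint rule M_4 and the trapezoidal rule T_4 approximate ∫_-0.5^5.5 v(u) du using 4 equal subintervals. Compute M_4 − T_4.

M_4 = -49.125.
T_4 = -59.25.
M_4 − T_4 = 10.125.

10.125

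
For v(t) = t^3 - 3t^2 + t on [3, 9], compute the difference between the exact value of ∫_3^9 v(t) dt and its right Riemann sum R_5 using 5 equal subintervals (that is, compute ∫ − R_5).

Exact integral: ∫_3^9 v(t) dt = 954.
R_5 = 1270.8.
Error = 954 − 1270.8 = -316.8.

-316.8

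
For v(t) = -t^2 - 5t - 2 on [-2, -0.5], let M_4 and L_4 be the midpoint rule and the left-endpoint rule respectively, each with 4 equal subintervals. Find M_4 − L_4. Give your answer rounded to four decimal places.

-0.6504

M_4 ≈ 3.767578.
L_4 = 4.41796875.
M_4 − L_4 ≈ -0.6504.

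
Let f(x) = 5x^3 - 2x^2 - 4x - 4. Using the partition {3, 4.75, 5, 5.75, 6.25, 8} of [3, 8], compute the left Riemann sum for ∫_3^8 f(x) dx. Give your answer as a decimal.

Subinterval widths: 1.75, 0.25, 0.75, 0.5, 1.75.
Left endpoints: 3, 4.75, 5, 5.75, 6.25.
f(3) = 101, f(4.75) = 467.734375, f(5) = 551, f(5.75) = 857.421875, f(6.25) = 1113.578125.
Sum = Σ Δx_i · f(x_i).
Sum = 3084.40625.

3084.40625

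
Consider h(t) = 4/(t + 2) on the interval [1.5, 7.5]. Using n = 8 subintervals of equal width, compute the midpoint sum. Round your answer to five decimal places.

3.98756

Δt = (7.5 − 1.5)/8 = 0.75.
Midpoints: 1.875, 2.625, 3.375, 4.125, 4.875, 5.625, 6.375, 7.125.
h(1.875) = 32/31, h(2.625) = 32/37, h(3.375) = 32/43, h(4.125) = 32/49, h(4.875) = 32/55, h(5.625) = 32/61, h(6.375) = 32/67, h(7.125) = 32/73.
Sum = Δt · [h(1.875) + h(2.625) + h(3.375) + ...].
Sum ≈ 3.98756.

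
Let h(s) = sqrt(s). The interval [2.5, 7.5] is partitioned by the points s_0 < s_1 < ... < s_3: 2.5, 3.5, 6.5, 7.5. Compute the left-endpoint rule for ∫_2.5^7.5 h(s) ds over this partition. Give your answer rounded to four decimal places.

9.7431

Subinterval widths: 1, 3, 1.
Left endpoints: 2.5, 3.5, 6.5.
h(2.5) ≈ 1.5811, h(3.5) ≈ 1.8708, h(6.5) ≈ 2.5495.
Sum = Σ Δs_i · h(s_i).
Sum ≈ 9.7431.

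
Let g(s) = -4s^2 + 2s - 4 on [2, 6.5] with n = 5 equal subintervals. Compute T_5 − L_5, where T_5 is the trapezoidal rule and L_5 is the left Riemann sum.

-64.8

T_5 = -337.68.
L_5 = -272.88.
T_5 − L_5 = -64.8.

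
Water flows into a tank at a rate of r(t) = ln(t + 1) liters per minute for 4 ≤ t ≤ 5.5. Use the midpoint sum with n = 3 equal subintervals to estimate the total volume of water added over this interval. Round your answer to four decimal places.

2.6200

Δt = (5.5 − 4)/3 = 0.5.
Midpoints: 4.25, 4.75, 5.25.
r(4.25) ≈ 1.6582, r(4.75) ≈ 1.7492, r(5.25) ≈ 1.8326.
Sum = Δt · [r(4.25) + r(4.75) + r(5.25)].
Sum ≈ 2.6200.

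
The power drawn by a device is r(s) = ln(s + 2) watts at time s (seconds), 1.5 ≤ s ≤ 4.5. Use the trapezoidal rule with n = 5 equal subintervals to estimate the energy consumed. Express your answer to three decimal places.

Δs = (4.5 − 1.5)/5 = 0.6.
r(1.5) ≈ 1.253, r(2.1) ≈ 1.411, r(2.7) ≈ 1.548, r(3.3) ≈ 1.668, r(3.9) ≈ 1.775, r(4.5) ≈ 1.872.
T_5 = (Δs/2)·[r(s_0) + 2r(s_1) + ... + 2r(s_{4}) + r(s_5)].
Sum ≈ 4.778.

4.778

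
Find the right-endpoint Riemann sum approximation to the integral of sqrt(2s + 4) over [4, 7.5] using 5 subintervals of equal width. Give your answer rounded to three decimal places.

Δs = (7.5 − 4)/5 = 0.7.
Right endpoints: 4.7, 5.4, 6.1, 6.8, 7.5.
f(4.7) ≈ 3.661, f(5.4) ≈ 3.847, f(6.1) ≈ 4.025, f(6.8) ≈ 4.195, f(7.5) ≈ 4.359.
Sum = Δs · [f(4.7) + f(5.4) + f(6.1) + f(6.8) + f(7.5)].
Sum ≈ 14.061.

14.061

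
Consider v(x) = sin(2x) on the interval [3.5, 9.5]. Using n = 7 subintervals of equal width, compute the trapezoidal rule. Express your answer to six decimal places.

-0.087135

Δx = (9.5 − 3.5)/7 = 6/7.
v(3.5) ≈ 0.656987, v(61/14) ≈ 0.652207, v(73/14) ≈ -0.843515, v(85/14) ≈ -0.410966, v(97/14) ≈ 0.961049, v(109/14) ≈ 0.136111, v(121/14) ≈ -0.999976, v(9.5) ≈ 0.149877.
T_7 = (Δx/2)·[v(x_0) + 2v(x_1) + ... + 2v(x_{6}) + v(x_7)].
Sum ≈ -0.087135.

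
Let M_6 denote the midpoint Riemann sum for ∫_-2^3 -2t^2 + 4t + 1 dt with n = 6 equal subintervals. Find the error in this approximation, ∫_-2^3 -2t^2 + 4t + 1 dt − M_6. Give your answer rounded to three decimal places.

Exact integral: ∫_-2^3 f(t) dt ≈ -8.33333.
M_6 ≈ -7.75463.
Error ≈ -8.33333 − (-7.75463) ≈ -0.579.

-0.579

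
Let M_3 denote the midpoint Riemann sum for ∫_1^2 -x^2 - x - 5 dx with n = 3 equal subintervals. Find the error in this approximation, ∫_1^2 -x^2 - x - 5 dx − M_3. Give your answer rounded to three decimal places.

Exact integral: ∫_1^2 f(x) dx ≈ -8.83333.
M_3 ≈ -8.82407.
Error ≈ -8.83333 − (-8.82407) ≈ -0.009.

-0.009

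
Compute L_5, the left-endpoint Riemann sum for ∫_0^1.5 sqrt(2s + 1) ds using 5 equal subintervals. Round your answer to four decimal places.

2.1796

Δs = (1.5 − 0)/5 = 0.3.
Left endpoints: 0, 0.3, 0.6, 0.9, 1.2.
f(0) ≈ 1.0000, f(0.3) ≈ 1.2649, f(0.6) ≈ 1.4832, f(0.9) ≈ 1.6733, f(1.2) ≈ 1.8439.
Sum = Δs · [f(0) + f(0.3) + f(0.6) + f(0.9) + f(1.2)].
Sum ≈ 2.1796.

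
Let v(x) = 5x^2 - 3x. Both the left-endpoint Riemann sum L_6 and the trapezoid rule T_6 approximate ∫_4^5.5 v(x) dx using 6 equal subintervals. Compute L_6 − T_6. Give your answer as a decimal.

L_6 = 140.984375.
T_6 = 149.328125.
L_6 − T_6 = -8.34375.

-8.34375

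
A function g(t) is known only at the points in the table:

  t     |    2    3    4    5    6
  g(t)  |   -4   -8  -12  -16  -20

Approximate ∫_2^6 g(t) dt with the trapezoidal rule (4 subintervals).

-48

Δt = 1.
T_4 = (1/2)·[(-4) + 2·(-8) + 2·(-12) + 2·(-16) + (-20)] = -48.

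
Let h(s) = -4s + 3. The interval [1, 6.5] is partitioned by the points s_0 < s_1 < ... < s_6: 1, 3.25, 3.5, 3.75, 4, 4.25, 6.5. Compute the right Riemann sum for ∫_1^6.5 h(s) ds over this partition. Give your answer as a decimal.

Subinterval widths: 2.25, 0.25, 0.25, 0.25, 0.25, 2.25.
Right endpoints: 3.25, 3.5, 3.75, 4, 4.25, 6.5.
h(3.25) = -10, h(3.5) = -11, h(3.75) = -12, h(4) = -13, h(4.25) = -14, h(6.5) = -23.
Sum = Σ Δs_i · h(s_i).
Sum = -86.75.

-86.75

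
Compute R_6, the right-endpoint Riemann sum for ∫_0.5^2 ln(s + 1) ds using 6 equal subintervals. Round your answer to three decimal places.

Δs = (2 − 0.5)/6 = 0.25.
Right endpoints: 0.75, 1, 1.25, 1.5, 1.75, 2.
f(0.75) ≈ 0.560, f(1) ≈ 0.693, f(1.25) ≈ 0.811, f(1.5) ≈ 0.916, f(1.75) ≈ 1.012, f(2) ≈ 1.099.
Sum = Δs · [f(0.75) + f(1) + f(1.25) + ...].
Sum ≈ 1.273.

1.273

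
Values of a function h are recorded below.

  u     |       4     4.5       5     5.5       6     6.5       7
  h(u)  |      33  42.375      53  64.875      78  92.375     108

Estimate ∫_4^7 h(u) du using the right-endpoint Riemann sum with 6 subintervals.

219.3125

Δu = 0.5.
Sum = 0.5·[42.375 + 53 + 64.875 + 78 + 92.375 + 108] = 219.3125.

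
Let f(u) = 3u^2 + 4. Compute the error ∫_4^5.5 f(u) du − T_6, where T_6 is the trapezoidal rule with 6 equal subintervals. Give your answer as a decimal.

-0.046875

Exact integral: ∫_4^5.5 f(u) du = 108.375.
T_6 = 108.421875.
Error = 108.375 − 108.421875 = -0.046875.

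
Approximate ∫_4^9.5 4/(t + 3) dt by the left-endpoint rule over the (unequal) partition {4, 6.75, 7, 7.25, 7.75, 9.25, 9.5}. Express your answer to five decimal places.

Subinterval widths: 2.75, 0.25, 0.25, 0.5, 1.5, 0.25.
Left endpoints: 4, 6.75, 7, 7.25, 7.75, 9.25.
f(4) = 4/7, f(6.75) = 16/39, f(7) = 0.4, f(7.25) = 16/41, f(7.75) = 16/43, f(9.25) = 16/49.
Sum = Σ Δt_i · f(t_i).
Sum ≈ 2.60889.

2.60889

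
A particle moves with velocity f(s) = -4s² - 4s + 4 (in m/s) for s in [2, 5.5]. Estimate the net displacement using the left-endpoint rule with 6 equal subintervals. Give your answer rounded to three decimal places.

Δs = (5.5 − 2)/6 = 7/12.
Left endpoints: 2, 31/12, 19/6, 3.75, 13/3, 59/12.
f(2) = -20, f(31/12) = -1189/36, f(19/6) = -439/9, f(3.75) = -67.25, f(13/3) = -796/9, f(59/12) = -4045/36.
Sum = Δs · [f(2) + f(31/12) + f(19/6) + ...].
Sum ≈ -215.752.

-215.752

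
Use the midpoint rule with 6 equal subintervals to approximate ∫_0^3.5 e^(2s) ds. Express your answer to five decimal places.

Δs = (3.5 − 0)/6 = 7/12.
Midpoints: 7/24, 0.875, 35/24, 49/24, 2.625, 77/24.
f(7/24) ≈ 1.79200, f(0.875) ≈ 5.75460, f(35/24) ≈ 18.47959, f(49/24) ≈ 59.34295, f(2.625) ≈ 190.56627, f(77/24) ≈ 611.95984.
Sum = Δs · [f(7/24) + f(0.875) + f(35/24) + ...].
Sum ≈ 517.93890.

517.93890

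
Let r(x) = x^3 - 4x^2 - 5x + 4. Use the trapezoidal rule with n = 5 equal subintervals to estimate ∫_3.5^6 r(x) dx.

7.34375

Δx = (6 − 3.5)/5 = 0.5.
r(3.5) = -19.625, r(4) = -16, r(4.5) = -8.375, r(5) = 4, r(5.5) = 21.875, r(6) = 46.
T_5 = (Δx/2)·[r(x_0) + 2r(x_1) + ... + 2r(x_{4}) + r(x_5)].
Sum = 7.34375.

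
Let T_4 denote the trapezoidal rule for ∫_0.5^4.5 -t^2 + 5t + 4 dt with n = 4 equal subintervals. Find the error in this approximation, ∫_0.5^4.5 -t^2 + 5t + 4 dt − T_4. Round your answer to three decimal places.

0.667

Exact integral: ∫_0.5^4.5 f(t) dt ≈ 35.66667.
T_4 = 35.
Error ≈ 35.66667 − 35 ≈ 0.667.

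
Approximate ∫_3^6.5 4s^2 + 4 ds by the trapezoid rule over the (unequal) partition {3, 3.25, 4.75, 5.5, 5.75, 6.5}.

347

Subinterval widths: 0.25, 1.5, 0.75, 0.25, 0.75.
f(3) = 40, f(3.25) = 46.25, f(4.75) = 94.25, f(5.5) = 125, f(5.75) = 136.25, f(6.5) = 173.
On each subinterval the trapezoid contributes (Δs_i/2)·[f(s_{i-1}) + f(s_i)].
Sum = 347.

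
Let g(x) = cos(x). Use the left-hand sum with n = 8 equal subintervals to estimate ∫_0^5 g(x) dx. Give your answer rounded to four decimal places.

Δx = (5 − 0)/8 = 0.625.
Left endpoints: 0, 0.625, 1.25, 1.875, 2.5, 3.125, 3.75, 4.375.
g(0) ≈ 1.0000, g(0.625) ≈ 0.8110, g(1.25) ≈ 0.3153, g(1.875) ≈ -0.2995, g(2.5) ≈ -0.8011, g(3.125) ≈ -0.9999, g(3.75) ≈ -0.8206, g(4.375) ≈ -0.3310.
Sum = Δx · [g(0) + g(0.625) + g(1.25) + ...].
Sum ≈ -0.7036.

-0.7036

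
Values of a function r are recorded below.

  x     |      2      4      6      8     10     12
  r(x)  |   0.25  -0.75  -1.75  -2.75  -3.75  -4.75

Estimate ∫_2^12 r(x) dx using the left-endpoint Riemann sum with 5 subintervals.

Δx = 2.
Sum = 2·[0.25 + (-0.75) + (-1.75) + (-2.75) + (-3.75)] = -17.5.

-17.5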